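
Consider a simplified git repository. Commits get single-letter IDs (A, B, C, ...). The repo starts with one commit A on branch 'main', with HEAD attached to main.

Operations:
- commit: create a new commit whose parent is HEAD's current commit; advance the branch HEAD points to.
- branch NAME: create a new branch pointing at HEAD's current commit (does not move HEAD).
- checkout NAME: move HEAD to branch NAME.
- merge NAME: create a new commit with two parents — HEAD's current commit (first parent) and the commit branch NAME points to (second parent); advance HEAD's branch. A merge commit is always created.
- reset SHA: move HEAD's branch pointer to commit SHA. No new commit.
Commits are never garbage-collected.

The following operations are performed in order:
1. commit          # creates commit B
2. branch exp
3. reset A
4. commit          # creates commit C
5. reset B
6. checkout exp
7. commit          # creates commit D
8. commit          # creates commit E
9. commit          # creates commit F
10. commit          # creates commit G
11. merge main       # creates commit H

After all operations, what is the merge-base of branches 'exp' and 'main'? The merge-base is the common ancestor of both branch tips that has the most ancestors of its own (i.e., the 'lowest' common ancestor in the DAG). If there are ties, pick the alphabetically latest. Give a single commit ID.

Answer: B

Derivation:
After op 1 (commit): HEAD=main@B [main=B]
After op 2 (branch): HEAD=main@B [exp=B main=B]
After op 3 (reset): HEAD=main@A [exp=B main=A]
After op 4 (commit): HEAD=main@C [exp=B main=C]
After op 5 (reset): HEAD=main@B [exp=B main=B]
After op 6 (checkout): HEAD=exp@B [exp=B main=B]
After op 7 (commit): HEAD=exp@D [exp=D main=B]
After op 8 (commit): HEAD=exp@E [exp=E main=B]
After op 9 (commit): HEAD=exp@F [exp=F main=B]
After op 10 (commit): HEAD=exp@G [exp=G main=B]
After op 11 (merge): HEAD=exp@H [exp=H main=B]
ancestors(exp=H): ['A', 'B', 'D', 'E', 'F', 'G', 'H']
ancestors(main=B): ['A', 'B']
common: ['A', 'B']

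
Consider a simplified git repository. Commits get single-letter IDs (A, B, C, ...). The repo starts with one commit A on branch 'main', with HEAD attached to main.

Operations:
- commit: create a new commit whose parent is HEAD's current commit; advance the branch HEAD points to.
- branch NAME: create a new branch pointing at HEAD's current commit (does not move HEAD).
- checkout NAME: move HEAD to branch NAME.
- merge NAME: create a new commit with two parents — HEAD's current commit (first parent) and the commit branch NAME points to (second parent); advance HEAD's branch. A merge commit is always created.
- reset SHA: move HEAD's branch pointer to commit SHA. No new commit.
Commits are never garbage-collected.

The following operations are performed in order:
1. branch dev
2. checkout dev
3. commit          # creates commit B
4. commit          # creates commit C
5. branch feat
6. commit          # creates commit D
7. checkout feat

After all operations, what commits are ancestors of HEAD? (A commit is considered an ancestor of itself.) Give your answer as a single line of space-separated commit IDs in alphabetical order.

Answer: A B C

Derivation:
After op 1 (branch): HEAD=main@A [dev=A main=A]
After op 2 (checkout): HEAD=dev@A [dev=A main=A]
After op 3 (commit): HEAD=dev@B [dev=B main=A]
After op 4 (commit): HEAD=dev@C [dev=C main=A]
After op 5 (branch): HEAD=dev@C [dev=C feat=C main=A]
After op 6 (commit): HEAD=dev@D [dev=D feat=C main=A]
After op 7 (checkout): HEAD=feat@C [dev=D feat=C main=A]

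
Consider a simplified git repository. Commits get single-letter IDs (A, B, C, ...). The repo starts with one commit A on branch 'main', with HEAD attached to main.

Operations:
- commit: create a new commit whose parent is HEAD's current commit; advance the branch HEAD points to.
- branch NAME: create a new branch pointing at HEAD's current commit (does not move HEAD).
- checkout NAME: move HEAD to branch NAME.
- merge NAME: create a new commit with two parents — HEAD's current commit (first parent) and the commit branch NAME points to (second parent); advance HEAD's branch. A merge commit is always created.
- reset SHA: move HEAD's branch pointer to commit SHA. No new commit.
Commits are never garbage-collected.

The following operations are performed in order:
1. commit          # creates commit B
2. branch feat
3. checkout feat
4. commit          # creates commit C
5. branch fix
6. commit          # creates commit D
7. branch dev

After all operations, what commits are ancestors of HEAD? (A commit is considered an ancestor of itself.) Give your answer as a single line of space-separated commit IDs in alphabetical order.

Answer: A B C D

Derivation:
After op 1 (commit): HEAD=main@B [main=B]
After op 2 (branch): HEAD=main@B [feat=B main=B]
After op 3 (checkout): HEAD=feat@B [feat=B main=B]
After op 4 (commit): HEAD=feat@C [feat=C main=B]
After op 5 (branch): HEAD=feat@C [feat=C fix=C main=B]
After op 6 (commit): HEAD=feat@D [feat=D fix=C main=B]
After op 7 (branch): HEAD=feat@D [dev=D feat=D fix=C main=B]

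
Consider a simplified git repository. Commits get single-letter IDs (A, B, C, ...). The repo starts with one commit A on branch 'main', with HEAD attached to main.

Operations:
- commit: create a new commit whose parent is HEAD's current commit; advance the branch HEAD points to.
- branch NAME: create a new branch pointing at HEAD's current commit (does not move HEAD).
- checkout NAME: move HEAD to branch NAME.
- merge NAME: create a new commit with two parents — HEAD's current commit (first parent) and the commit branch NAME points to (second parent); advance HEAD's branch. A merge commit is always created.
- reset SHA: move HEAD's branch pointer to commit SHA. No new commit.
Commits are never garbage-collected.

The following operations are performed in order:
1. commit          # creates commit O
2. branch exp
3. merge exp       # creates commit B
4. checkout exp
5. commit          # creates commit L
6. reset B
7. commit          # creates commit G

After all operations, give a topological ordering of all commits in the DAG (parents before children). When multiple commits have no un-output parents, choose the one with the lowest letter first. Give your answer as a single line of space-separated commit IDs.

After op 1 (commit): HEAD=main@O [main=O]
After op 2 (branch): HEAD=main@O [exp=O main=O]
After op 3 (merge): HEAD=main@B [exp=O main=B]
After op 4 (checkout): HEAD=exp@O [exp=O main=B]
After op 5 (commit): HEAD=exp@L [exp=L main=B]
After op 6 (reset): HEAD=exp@B [exp=B main=B]
After op 7 (commit): HEAD=exp@G [exp=G main=B]
commit A: parents=[]
commit B: parents=['O', 'O']
commit G: parents=['B']
commit L: parents=['O']
commit O: parents=['A']

Answer: A O B G L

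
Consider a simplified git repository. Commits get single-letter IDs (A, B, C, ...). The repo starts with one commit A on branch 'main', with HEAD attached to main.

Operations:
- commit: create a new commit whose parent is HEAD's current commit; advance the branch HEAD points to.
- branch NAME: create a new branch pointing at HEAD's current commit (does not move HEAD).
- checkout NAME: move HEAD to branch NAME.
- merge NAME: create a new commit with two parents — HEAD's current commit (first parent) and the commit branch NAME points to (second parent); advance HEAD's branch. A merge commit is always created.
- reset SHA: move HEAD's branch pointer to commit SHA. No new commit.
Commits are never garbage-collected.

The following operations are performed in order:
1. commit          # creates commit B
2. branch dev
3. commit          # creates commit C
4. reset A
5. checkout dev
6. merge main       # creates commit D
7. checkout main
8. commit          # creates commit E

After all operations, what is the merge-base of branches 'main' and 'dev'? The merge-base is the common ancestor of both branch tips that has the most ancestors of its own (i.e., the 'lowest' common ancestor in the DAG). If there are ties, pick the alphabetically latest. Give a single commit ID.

After op 1 (commit): HEAD=main@B [main=B]
After op 2 (branch): HEAD=main@B [dev=B main=B]
After op 3 (commit): HEAD=main@C [dev=B main=C]
After op 4 (reset): HEAD=main@A [dev=B main=A]
After op 5 (checkout): HEAD=dev@B [dev=B main=A]
After op 6 (merge): HEAD=dev@D [dev=D main=A]
After op 7 (checkout): HEAD=main@A [dev=D main=A]
After op 8 (commit): HEAD=main@E [dev=D main=E]
ancestors(main=E): ['A', 'E']
ancestors(dev=D): ['A', 'B', 'D']
common: ['A']

Answer: A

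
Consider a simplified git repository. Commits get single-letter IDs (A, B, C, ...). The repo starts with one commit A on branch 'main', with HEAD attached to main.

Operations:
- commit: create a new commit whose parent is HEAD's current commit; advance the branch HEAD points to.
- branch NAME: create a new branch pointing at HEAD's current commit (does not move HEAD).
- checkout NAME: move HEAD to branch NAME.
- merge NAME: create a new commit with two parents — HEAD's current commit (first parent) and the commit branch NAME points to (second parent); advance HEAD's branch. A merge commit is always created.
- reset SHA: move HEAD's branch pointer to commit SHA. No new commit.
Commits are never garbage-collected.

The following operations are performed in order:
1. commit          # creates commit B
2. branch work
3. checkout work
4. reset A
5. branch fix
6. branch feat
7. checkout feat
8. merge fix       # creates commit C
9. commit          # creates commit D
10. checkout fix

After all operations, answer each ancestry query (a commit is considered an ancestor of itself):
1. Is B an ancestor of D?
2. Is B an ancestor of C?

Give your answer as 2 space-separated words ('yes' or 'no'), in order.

Answer: no no

Derivation:
After op 1 (commit): HEAD=main@B [main=B]
After op 2 (branch): HEAD=main@B [main=B work=B]
After op 3 (checkout): HEAD=work@B [main=B work=B]
After op 4 (reset): HEAD=work@A [main=B work=A]
After op 5 (branch): HEAD=work@A [fix=A main=B work=A]
After op 6 (branch): HEAD=work@A [feat=A fix=A main=B work=A]
After op 7 (checkout): HEAD=feat@A [feat=A fix=A main=B work=A]
After op 8 (merge): HEAD=feat@C [feat=C fix=A main=B work=A]
After op 9 (commit): HEAD=feat@D [feat=D fix=A main=B work=A]
After op 10 (checkout): HEAD=fix@A [feat=D fix=A main=B work=A]
ancestors(D) = {A,C,D}; B in? no
ancestors(C) = {A,C}; B in? no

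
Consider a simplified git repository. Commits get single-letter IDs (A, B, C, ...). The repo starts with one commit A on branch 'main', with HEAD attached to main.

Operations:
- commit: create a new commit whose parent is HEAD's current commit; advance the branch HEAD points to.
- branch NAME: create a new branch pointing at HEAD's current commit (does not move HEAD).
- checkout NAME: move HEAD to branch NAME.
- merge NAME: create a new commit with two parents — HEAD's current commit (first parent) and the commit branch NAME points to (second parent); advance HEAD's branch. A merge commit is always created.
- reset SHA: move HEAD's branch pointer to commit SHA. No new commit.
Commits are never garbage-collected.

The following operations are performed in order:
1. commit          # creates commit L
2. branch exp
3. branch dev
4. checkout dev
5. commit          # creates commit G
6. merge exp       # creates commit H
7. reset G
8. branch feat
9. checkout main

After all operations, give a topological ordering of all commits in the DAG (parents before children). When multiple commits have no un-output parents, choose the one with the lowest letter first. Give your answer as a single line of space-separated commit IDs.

Answer: A L G H

Derivation:
After op 1 (commit): HEAD=main@L [main=L]
After op 2 (branch): HEAD=main@L [exp=L main=L]
After op 3 (branch): HEAD=main@L [dev=L exp=L main=L]
After op 4 (checkout): HEAD=dev@L [dev=L exp=L main=L]
After op 5 (commit): HEAD=dev@G [dev=G exp=L main=L]
After op 6 (merge): HEAD=dev@H [dev=H exp=L main=L]
After op 7 (reset): HEAD=dev@G [dev=G exp=L main=L]
After op 8 (branch): HEAD=dev@G [dev=G exp=L feat=G main=L]
After op 9 (checkout): HEAD=main@L [dev=G exp=L feat=G main=L]
commit A: parents=[]
commit G: parents=['L']
commit H: parents=['G', 'L']
commit L: parents=['A']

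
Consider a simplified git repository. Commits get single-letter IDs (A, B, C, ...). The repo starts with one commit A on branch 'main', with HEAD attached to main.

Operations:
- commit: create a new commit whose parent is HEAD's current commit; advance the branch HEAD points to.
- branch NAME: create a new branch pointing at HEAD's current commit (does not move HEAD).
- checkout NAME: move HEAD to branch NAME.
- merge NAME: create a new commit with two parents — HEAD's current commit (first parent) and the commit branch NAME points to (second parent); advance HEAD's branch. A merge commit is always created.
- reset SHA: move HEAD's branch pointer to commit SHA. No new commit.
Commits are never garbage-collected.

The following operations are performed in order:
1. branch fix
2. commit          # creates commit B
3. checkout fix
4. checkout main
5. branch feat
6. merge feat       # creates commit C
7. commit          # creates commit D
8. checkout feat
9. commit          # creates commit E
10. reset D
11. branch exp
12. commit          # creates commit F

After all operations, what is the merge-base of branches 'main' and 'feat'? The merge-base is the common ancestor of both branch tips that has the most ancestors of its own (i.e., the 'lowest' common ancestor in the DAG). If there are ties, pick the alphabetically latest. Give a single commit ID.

After op 1 (branch): HEAD=main@A [fix=A main=A]
After op 2 (commit): HEAD=main@B [fix=A main=B]
After op 3 (checkout): HEAD=fix@A [fix=A main=B]
After op 4 (checkout): HEAD=main@B [fix=A main=B]
After op 5 (branch): HEAD=main@B [feat=B fix=A main=B]
After op 6 (merge): HEAD=main@C [feat=B fix=A main=C]
After op 7 (commit): HEAD=main@D [feat=B fix=A main=D]
After op 8 (checkout): HEAD=feat@B [feat=B fix=A main=D]
After op 9 (commit): HEAD=feat@E [feat=E fix=A main=D]
After op 10 (reset): HEAD=feat@D [feat=D fix=A main=D]
After op 11 (branch): HEAD=feat@D [exp=D feat=D fix=A main=D]
After op 12 (commit): HEAD=feat@F [exp=D feat=F fix=A main=D]
ancestors(main=D): ['A', 'B', 'C', 'D']
ancestors(feat=F): ['A', 'B', 'C', 'D', 'F']
common: ['A', 'B', 'C', 'D']

Answer: D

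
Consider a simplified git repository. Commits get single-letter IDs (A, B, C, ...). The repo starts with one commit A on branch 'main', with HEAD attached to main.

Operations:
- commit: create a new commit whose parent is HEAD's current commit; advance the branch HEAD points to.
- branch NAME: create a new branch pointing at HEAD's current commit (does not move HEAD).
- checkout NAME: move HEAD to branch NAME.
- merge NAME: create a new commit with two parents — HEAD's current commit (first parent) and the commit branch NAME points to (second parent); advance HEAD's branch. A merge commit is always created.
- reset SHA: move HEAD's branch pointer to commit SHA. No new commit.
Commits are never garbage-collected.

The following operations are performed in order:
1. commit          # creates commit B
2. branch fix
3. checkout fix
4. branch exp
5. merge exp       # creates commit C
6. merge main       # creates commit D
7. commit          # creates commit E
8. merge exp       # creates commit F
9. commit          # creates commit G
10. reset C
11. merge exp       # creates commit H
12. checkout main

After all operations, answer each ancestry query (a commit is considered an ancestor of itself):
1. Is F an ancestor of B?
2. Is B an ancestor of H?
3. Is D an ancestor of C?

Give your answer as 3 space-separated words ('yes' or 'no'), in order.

Answer: no yes no

Derivation:
After op 1 (commit): HEAD=main@B [main=B]
After op 2 (branch): HEAD=main@B [fix=B main=B]
After op 3 (checkout): HEAD=fix@B [fix=B main=B]
After op 4 (branch): HEAD=fix@B [exp=B fix=B main=B]
After op 5 (merge): HEAD=fix@C [exp=B fix=C main=B]
After op 6 (merge): HEAD=fix@D [exp=B fix=D main=B]
After op 7 (commit): HEAD=fix@E [exp=B fix=E main=B]
After op 8 (merge): HEAD=fix@F [exp=B fix=F main=B]
After op 9 (commit): HEAD=fix@G [exp=B fix=G main=B]
After op 10 (reset): HEAD=fix@C [exp=B fix=C main=B]
After op 11 (merge): HEAD=fix@H [exp=B fix=H main=B]
After op 12 (checkout): HEAD=main@B [exp=B fix=H main=B]
ancestors(B) = {A,B}; F in? no
ancestors(H) = {A,B,C,H}; B in? yes
ancestors(C) = {A,B,C}; D in? no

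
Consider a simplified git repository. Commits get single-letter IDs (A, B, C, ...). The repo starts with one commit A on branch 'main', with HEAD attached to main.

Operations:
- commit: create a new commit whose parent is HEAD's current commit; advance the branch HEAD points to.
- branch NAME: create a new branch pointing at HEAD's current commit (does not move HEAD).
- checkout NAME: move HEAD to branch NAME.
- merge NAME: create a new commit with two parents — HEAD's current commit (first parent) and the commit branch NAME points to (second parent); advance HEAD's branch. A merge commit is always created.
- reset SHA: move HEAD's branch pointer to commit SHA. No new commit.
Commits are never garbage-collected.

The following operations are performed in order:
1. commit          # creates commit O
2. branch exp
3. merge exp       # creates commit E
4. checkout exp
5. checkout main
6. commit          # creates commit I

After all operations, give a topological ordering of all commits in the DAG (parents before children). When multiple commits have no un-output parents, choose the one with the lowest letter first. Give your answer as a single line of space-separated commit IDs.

Answer: A O E I

Derivation:
After op 1 (commit): HEAD=main@O [main=O]
After op 2 (branch): HEAD=main@O [exp=O main=O]
After op 3 (merge): HEAD=main@E [exp=O main=E]
After op 4 (checkout): HEAD=exp@O [exp=O main=E]
After op 5 (checkout): HEAD=main@E [exp=O main=E]
After op 6 (commit): HEAD=main@I [exp=O main=I]
commit A: parents=[]
commit E: parents=['O', 'O']
commit I: parents=['E']
commit O: parents=['A']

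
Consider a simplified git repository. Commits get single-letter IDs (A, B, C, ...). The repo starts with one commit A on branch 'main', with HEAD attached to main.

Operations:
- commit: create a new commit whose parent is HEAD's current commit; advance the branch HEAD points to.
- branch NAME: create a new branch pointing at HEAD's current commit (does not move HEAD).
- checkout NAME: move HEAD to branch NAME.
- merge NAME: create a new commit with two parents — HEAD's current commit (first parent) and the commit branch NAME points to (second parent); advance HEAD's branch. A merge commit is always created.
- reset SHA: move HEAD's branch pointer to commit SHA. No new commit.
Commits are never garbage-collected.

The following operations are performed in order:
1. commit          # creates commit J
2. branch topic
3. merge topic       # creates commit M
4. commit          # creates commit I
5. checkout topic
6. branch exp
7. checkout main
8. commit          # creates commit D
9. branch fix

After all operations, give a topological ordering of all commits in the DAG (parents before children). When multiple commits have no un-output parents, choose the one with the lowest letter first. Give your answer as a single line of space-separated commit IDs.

Answer: A J M I D

Derivation:
After op 1 (commit): HEAD=main@J [main=J]
After op 2 (branch): HEAD=main@J [main=J topic=J]
After op 3 (merge): HEAD=main@M [main=M topic=J]
After op 4 (commit): HEAD=main@I [main=I topic=J]
After op 5 (checkout): HEAD=topic@J [main=I topic=J]
After op 6 (branch): HEAD=topic@J [exp=J main=I topic=J]
After op 7 (checkout): HEAD=main@I [exp=J main=I topic=J]
After op 8 (commit): HEAD=main@D [exp=J main=D topic=J]
After op 9 (branch): HEAD=main@D [exp=J fix=D main=D topic=J]
commit A: parents=[]
commit D: parents=['I']
commit I: parents=['M']
commit J: parents=['A']
commit M: parents=['J', 'J']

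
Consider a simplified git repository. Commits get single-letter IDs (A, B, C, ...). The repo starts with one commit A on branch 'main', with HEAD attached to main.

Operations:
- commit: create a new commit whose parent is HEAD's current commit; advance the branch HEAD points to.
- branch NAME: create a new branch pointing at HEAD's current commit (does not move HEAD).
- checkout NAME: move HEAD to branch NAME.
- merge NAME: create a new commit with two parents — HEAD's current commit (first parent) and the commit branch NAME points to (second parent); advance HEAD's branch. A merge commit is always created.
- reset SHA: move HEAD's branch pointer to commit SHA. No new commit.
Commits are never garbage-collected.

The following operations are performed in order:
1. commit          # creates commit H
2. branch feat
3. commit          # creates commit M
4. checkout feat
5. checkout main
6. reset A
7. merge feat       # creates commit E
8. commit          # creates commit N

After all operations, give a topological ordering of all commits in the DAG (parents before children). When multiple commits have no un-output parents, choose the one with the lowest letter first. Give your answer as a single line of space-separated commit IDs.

Answer: A H E M N

Derivation:
After op 1 (commit): HEAD=main@H [main=H]
After op 2 (branch): HEAD=main@H [feat=H main=H]
After op 3 (commit): HEAD=main@M [feat=H main=M]
After op 4 (checkout): HEAD=feat@H [feat=H main=M]
After op 5 (checkout): HEAD=main@M [feat=H main=M]
After op 6 (reset): HEAD=main@A [feat=H main=A]
After op 7 (merge): HEAD=main@E [feat=H main=E]
After op 8 (commit): HEAD=main@N [feat=H main=N]
commit A: parents=[]
commit E: parents=['A', 'H']
commit H: parents=['A']
commit M: parents=['H']
commit N: parents=['E']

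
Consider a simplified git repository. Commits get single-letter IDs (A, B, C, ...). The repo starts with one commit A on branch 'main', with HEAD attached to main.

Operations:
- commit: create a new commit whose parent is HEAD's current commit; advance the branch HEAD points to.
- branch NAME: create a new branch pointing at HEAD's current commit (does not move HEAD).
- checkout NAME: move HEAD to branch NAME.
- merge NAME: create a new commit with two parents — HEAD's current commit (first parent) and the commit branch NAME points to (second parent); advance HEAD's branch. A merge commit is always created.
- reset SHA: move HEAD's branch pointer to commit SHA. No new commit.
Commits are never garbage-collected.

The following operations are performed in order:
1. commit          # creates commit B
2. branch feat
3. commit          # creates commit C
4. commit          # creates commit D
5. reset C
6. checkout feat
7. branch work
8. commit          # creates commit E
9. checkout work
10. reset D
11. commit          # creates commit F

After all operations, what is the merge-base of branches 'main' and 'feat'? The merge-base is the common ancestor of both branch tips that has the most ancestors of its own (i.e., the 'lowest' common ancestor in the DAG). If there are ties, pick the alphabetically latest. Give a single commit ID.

After op 1 (commit): HEAD=main@B [main=B]
After op 2 (branch): HEAD=main@B [feat=B main=B]
After op 3 (commit): HEAD=main@C [feat=B main=C]
After op 4 (commit): HEAD=main@D [feat=B main=D]
After op 5 (reset): HEAD=main@C [feat=B main=C]
After op 6 (checkout): HEAD=feat@B [feat=B main=C]
After op 7 (branch): HEAD=feat@B [feat=B main=C work=B]
After op 8 (commit): HEAD=feat@E [feat=E main=C work=B]
After op 9 (checkout): HEAD=work@B [feat=E main=C work=B]
After op 10 (reset): HEAD=work@D [feat=E main=C work=D]
After op 11 (commit): HEAD=work@F [feat=E main=C work=F]
ancestors(main=C): ['A', 'B', 'C']
ancestors(feat=E): ['A', 'B', 'E']
common: ['A', 'B']

Answer: B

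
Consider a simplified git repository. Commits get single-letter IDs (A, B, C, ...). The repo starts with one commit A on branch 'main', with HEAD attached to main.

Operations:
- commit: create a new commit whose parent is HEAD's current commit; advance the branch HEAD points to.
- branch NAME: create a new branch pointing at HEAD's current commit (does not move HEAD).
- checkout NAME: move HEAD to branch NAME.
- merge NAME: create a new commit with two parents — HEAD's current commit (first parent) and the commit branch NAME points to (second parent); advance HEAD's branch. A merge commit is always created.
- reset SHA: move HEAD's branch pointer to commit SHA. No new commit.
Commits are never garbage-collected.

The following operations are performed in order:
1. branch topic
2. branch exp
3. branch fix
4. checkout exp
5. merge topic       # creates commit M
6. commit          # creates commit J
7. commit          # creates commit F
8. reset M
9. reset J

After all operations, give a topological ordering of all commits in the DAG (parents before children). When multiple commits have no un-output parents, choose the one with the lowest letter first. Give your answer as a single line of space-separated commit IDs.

Answer: A M J F

Derivation:
After op 1 (branch): HEAD=main@A [main=A topic=A]
After op 2 (branch): HEAD=main@A [exp=A main=A topic=A]
After op 3 (branch): HEAD=main@A [exp=A fix=A main=A topic=A]
After op 4 (checkout): HEAD=exp@A [exp=A fix=A main=A topic=A]
After op 5 (merge): HEAD=exp@M [exp=M fix=A main=A topic=A]
After op 6 (commit): HEAD=exp@J [exp=J fix=A main=A topic=A]
After op 7 (commit): HEAD=exp@F [exp=F fix=A main=A topic=A]
After op 8 (reset): HEAD=exp@M [exp=M fix=A main=A topic=A]
After op 9 (reset): HEAD=exp@J [exp=J fix=A main=A topic=A]
commit A: parents=[]
commit F: parents=['J']
commit J: parents=['M']
commit M: parents=['A', 'A']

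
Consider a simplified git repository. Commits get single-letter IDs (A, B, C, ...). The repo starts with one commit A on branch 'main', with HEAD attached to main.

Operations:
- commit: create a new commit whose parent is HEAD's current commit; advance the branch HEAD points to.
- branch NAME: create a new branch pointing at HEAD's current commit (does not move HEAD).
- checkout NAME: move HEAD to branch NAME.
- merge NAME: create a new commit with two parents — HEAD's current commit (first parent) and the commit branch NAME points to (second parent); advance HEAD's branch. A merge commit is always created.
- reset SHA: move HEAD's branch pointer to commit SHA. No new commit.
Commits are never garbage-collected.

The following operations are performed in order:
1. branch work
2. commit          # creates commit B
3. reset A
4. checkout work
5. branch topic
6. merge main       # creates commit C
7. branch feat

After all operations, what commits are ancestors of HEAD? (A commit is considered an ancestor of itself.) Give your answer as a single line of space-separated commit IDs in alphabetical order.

Answer: A C

Derivation:
After op 1 (branch): HEAD=main@A [main=A work=A]
After op 2 (commit): HEAD=main@B [main=B work=A]
After op 3 (reset): HEAD=main@A [main=A work=A]
After op 4 (checkout): HEAD=work@A [main=A work=A]
After op 5 (branch): HEAD=work@A [main=A topic=A work=A]
After op 6 (merge): HEAD=work@C [main=A topic=A work=C]
After op 7 (branch): HEAD=work@C [feat=C main=A topic=A work=C]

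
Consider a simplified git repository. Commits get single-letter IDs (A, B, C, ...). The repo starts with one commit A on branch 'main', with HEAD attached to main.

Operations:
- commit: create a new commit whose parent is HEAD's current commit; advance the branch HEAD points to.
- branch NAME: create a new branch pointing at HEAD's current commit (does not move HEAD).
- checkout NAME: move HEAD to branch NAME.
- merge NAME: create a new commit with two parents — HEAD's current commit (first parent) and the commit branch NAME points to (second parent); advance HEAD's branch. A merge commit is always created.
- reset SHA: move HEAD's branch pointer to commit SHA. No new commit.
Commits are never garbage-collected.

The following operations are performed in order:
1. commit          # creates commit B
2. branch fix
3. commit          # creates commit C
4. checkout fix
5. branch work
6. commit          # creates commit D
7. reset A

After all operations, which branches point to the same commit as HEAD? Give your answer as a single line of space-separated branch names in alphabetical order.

Answer: fix

Derivation:
After op 1 (commit): HEAD=main@B [main=B]
After op 2 (branch): HEAD=main@B [fix=B main=B]
After op 3 (commit): HEAD=main@C [fix=B main=C]
After op 4 (checkout): HEAD=fix@B [fix=B main=C]
After op 5 (branch): HEAD=fix@B [fix=B main=C work=B]
After op 6 (commit): HEAD=fix@D [fix=D main=C work=B]
After op 7 (reset): HEAD=fix@A [fix=A main=C work=B]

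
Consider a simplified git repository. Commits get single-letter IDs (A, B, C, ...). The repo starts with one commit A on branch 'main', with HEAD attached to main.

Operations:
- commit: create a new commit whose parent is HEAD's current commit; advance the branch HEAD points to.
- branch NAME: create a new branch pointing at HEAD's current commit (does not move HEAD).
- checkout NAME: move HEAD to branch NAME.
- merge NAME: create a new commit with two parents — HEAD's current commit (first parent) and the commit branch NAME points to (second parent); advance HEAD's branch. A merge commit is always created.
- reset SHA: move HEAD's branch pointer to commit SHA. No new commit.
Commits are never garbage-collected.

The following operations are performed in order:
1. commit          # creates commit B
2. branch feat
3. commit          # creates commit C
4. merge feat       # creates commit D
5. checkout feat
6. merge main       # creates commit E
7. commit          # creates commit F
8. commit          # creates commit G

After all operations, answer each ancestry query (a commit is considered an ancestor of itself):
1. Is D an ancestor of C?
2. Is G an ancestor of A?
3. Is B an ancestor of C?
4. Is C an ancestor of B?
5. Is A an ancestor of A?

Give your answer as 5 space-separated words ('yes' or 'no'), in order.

After op 1 (commit): HEAD=main@B [main=B]
After op 2 (branch): HEAD=main@B [feat=B main=B]
After op 3 (commit): HEAD=main@C [feat=B main=C]
After op 4 (merge): HEAD=main@D [feat=B main=D]
After op 5 (checkout): HEAD=feat@B [feat=B main=D]
After op 6 (merge): HEAD=feat@E [feat=E main=D]
After op 7 (commit): HEAD=feat@F [feat=F main=D]
After op 8 (commit): HEAD=feat@G [feat=G main=D]
ancestors(C) = {A,B,C}; D in? no
ancestors(A) = {A}; G in? no
ancestors(C) = {A,B,C}; B in? yes
ancestors(B) = {A,B}; C in? no
ancestors(A) = {A}; A in? yes

Answer: no no yes no yes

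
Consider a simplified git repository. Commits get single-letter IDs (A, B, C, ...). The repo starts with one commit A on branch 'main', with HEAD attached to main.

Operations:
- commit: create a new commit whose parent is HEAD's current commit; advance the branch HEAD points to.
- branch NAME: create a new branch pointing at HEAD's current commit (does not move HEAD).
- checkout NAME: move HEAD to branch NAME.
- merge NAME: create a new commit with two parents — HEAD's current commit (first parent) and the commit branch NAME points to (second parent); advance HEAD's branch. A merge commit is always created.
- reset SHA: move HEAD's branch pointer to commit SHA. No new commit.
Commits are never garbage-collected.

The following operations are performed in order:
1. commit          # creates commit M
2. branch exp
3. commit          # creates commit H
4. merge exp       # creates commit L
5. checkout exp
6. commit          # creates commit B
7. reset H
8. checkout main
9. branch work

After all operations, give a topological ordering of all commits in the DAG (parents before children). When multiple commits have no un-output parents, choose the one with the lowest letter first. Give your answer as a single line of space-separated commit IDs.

Answer: A M B H L

Derivation:
After op 1 (commit): HEAD=main@M [main=M]
After op 2 (branch): HEAD=main@M [exp=M main=M]
After op 3 (commit): HEAD=main@H [exp=M main=H]
After op 4 (merge): HEAD=main@L [exp=M main=L]
After op 5 (checkout): HEAD=exp@M [exp=M main=L]
After op 6 (commit): HEAD=exp@B [exp=B main=L]
After op 7 (reset): HEAD=exp@H [exp=H main=L]
After op 8 (checkout): HEAD=main@L [exp=H main=L]
After op 9 (branch): HEAD=main@L [exp=H main=L work=L]
commit A: parents=[]
commit B: parents=['M']
commit H: parents=['M']
commit L: parents=['H', 'M']
commit M: parents=['A']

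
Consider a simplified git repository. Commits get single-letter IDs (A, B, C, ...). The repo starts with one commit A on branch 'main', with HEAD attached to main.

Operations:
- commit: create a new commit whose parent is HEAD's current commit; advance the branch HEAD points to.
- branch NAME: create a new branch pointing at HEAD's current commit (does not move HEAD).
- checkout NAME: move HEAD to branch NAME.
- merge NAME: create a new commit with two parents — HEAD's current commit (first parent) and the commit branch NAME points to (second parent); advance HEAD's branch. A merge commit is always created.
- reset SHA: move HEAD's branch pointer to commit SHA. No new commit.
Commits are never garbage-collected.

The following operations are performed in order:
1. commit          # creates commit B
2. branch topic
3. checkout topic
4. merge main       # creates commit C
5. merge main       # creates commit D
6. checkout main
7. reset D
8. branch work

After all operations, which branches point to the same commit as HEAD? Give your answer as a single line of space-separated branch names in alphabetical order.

Answer: main topic work

Derivation:
After op 1 (commit): HEAD=main@B [main=B]
After op 2 (branch): HEAD=main@B [main=B topic=B]
After op 3 (checkout): HEAD=topic@B [main=B topic=B]
After op 4 (merge): HEAD=topic@C [main=B topic=C]
After op 5 (merge): HEAD=topic@D [main=B topic=D]
After op 6 (checkout): HEAD=main@B [main=B topic=D]
After op 7 (reset): HEAD=main@D [main=D topic=D]
After op 8 (branch): HEAD=main@D [main=D topic=D work=D]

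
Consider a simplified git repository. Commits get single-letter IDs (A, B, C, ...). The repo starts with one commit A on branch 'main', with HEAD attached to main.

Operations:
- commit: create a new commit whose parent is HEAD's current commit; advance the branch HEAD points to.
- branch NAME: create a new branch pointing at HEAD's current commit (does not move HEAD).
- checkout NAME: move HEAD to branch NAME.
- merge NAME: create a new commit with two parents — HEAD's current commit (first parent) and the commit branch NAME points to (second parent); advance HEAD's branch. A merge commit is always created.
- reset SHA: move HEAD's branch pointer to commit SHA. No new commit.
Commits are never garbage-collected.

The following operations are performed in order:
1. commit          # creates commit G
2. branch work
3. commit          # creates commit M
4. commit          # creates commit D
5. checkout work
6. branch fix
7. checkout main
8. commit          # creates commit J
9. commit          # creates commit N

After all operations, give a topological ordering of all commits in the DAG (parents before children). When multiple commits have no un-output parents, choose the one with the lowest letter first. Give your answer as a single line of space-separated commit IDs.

Answer: A G M D J N

Derivation:
After op 1 (commit): HEAD=main@G [main=G]
After op 2 (branch): HEAD=main@G [main=G work=G]
After op 3 (commit): HEAD=main@M [main=M work=G]
After op 4 (commit): HEAD=main@D [main=D work=G]
After op 5 (checkout): HEAD=work@G [main=D work=G]
After op 6 (branch): HEAD=work@G [fix=G main=D work=G]
After op 7 (checkout): HEAD=main@D [fix=G main=D work=G]
After op 8 (commit): HEAD=main@J [fix=G main=J work=G]
After op 9 (commit): HEAD=main@N [fix=G main=N work=G]
commit A: parents=[]
commit D: parents=['M']
commit G: parents=['A']
commit J: parents=['D']
commit M: parents=['G']
commit N: parents=['J']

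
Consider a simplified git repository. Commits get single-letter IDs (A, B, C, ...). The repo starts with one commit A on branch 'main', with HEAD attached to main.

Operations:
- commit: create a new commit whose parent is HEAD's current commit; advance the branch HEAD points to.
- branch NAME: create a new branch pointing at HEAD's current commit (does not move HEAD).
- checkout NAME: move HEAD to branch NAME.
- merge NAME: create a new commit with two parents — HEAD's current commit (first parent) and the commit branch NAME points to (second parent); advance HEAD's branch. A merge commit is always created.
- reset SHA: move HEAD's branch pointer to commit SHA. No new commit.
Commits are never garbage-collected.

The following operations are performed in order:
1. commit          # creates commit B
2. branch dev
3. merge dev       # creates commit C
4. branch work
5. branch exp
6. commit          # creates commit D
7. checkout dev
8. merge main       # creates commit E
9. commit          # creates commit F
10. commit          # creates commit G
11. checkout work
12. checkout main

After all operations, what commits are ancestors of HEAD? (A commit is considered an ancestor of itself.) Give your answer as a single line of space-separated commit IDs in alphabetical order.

After op 1 (commit): HEAD=main@B [main=B]
After op 2 (branch): HEAD=main@B [dev=B main=B]
After op 3 (merge): HEAD=main@C [dev=B main=C]
After op 4 (branch): HEAD=main@C [dev=B main=C work=C]
After op 5 (branch): HEAD=main@C [dev=B exp=C main=C work=C]
After op 6 (commit): HEAD=main@D [dev=B exp=C main=D work=C]
After op 7 (checkout): HEAD=dev@B [dev=B exp=C main=D work=C]
After op 8 (merge): HEAD=dev@E [dev=E exp=C main=D work=C]
After op 9 (commit): HEAD=dev@F [dev=F exp=C main=D work=C]
After op 10 (commit): HEAD=dev@G [dev=G exp=C main=D work=C]
After op 11 (checkout): HEAD=work@C [dev=G exp=C main=D work=C]
After op 12 (checkout): HEAD=main@D [dev=G exp=C main=D work=C]

Answer: A B C D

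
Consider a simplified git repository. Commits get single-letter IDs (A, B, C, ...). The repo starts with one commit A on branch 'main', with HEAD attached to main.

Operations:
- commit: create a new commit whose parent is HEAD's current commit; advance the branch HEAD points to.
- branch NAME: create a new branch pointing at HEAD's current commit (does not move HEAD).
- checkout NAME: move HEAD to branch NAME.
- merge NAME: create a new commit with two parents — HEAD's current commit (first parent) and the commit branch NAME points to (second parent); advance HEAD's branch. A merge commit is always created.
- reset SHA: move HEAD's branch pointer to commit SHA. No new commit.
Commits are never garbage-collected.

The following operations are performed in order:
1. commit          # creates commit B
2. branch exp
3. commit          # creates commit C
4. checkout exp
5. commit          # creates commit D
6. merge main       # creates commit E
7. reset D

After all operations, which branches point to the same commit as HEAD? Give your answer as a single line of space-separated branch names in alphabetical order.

Answer: exp

Derivation:
After op 1 (commit): HEAD=main@B [main=B]
After op 2 (branch): HEAD=main@B [exp=B main=B]
After op 3 (commit): HEAD=main@C [exp=B main=C]
After op 4 (checkout): HEAD=exp@B [exp=B main=C]
After op 5 (commit): HEAD=exp@D [exp=D main=C]
After op 6 (merge): HEAD=exp@E [exp=E main=C]
After op 7 (reset): HEAD=exp@D [exp=D main=C]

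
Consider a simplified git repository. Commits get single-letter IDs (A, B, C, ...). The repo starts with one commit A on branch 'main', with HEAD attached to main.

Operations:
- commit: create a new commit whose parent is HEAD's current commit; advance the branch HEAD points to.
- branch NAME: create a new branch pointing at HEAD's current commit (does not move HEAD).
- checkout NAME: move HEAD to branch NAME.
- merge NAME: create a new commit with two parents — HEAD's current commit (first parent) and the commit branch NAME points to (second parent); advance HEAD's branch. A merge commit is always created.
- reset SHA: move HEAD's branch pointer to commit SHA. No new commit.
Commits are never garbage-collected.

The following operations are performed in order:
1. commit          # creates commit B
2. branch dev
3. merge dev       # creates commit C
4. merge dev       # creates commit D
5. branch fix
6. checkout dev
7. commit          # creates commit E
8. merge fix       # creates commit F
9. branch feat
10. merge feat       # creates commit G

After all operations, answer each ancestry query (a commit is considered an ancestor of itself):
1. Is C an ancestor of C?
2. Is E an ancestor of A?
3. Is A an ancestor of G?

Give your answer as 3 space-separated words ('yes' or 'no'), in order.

Answer: yes no yes

Derivation:
After op 1 (commit): HEAD=main@B [main=B]
After op 2 (branch): HEAD=main@B [dev=B main=B]
After op 3 (merge): HEAD=main@C [dev=B main=C]
After op 4 (merge): HEAD=main@D [dev=B main=D]
After op 5 (branch): HEAD=main@D [dev=B fix=D main=D]
After op 6 (checkout): HEAD=dev@B [dev=B fix=D main=D]
After op 7 (commit): HEAD=dev@E [dev=E fix=D main=D]
After op 8 (merge): HEAD=dev@F [dev=F fix=D main=D]
After op 9 (branch): HEAD=dev@F [dev=F feat=F fix=D main=D]
After op 10 (merge): HEAD=dev@G [dev=G feat=F fix=D main=D]
ancestors(C) = {A,B,C}; C in? yes
ancestors(A) = {A}; E in? no
ancestors(G) = {A,B,C,D,E,F,G}; A in? yes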